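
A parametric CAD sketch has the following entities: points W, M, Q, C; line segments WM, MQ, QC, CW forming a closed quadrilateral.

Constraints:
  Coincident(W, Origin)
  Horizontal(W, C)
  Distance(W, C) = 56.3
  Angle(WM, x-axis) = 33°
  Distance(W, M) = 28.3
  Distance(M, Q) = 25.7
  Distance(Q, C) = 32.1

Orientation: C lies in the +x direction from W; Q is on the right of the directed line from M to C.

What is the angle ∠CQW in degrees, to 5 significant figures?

139.96°

W is at the origin; WC is horizontal with |WC| = 56.3 and C in +x, so C = (56.3, 0). WM runs at 33.0° with |WM| = 28.3, so M = (23.734, 15.413). Q is determined by |MQ| = 25.7 and |QC| = 32.1 together: it lies at the intersection of circle(M, 25.7) and circle(C, 32.1). With |MC| = 36.029, the foot of the radical line on MC is 12.881 from M and the perpendicular offset is √(25.7² − 12.881²) = 22.239. Taking the right-of-MC solution: Q = (25.863, -10.198).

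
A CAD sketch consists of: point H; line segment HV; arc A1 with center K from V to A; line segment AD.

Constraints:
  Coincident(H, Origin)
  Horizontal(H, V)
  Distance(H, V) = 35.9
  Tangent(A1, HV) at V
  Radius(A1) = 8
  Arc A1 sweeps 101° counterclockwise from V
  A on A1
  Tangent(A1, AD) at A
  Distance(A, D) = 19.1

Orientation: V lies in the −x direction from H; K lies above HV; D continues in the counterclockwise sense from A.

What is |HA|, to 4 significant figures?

29.62

H is at the origin; H and V share the same y with |HV| = 35.9 and V on the −x side, so V = (-35.90, 0.000). The tangent condition forces KV to be normal to HV, so K = V + (0, 8) = (-35.90, 8.000). On A1, V sits at bearing -90° from K; a 101° counterclockwise sweep puts A at bearing 11°, so A = K + 8.0·(cos 11°, sin 11°) = (-28.05, 9.526). Then |HA| = |A − H| = 29.62.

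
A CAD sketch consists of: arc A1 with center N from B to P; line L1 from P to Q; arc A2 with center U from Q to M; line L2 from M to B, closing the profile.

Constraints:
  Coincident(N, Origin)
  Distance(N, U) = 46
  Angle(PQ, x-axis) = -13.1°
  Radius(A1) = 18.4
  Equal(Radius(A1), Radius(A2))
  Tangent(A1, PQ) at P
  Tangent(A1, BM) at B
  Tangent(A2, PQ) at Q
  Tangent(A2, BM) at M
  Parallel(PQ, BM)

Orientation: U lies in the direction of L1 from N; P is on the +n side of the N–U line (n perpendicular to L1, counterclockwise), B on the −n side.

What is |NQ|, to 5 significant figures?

49.544

The slot axis is L1's direction at -13.1°, so u = (cos -13.1°, sin -13.1°) = (0.97398, -0.22665) and n = (−sin -13.1°, cos -13.1°) = (0.22665, 0.97398). N is at the origin and U lies 46.0 along u from N, so U = 46.0·u = (44.803, -10.426). Tangency of A1 to both parallel lines with radius 18.4 puts P and B at N ± 18.4·n: P = (4.1704, 17.921), B = (-4.1704, -17.921). Equal radii place Q and M the same way about U: Q = U + 18.4·n = (48.973, 7.4952), M = U − 18.4·n = (40.633, -28.347). Then |NQ| = |Q − N| = 49.544.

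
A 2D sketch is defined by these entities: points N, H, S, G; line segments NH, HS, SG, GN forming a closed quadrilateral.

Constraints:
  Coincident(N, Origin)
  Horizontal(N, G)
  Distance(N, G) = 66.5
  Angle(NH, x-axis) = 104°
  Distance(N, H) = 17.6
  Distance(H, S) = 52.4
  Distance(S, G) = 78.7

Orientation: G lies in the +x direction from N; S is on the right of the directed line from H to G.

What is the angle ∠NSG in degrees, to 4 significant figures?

57.15°

Checks: |HS| = 52.40 ✓; |SG| = 78.70 ✓.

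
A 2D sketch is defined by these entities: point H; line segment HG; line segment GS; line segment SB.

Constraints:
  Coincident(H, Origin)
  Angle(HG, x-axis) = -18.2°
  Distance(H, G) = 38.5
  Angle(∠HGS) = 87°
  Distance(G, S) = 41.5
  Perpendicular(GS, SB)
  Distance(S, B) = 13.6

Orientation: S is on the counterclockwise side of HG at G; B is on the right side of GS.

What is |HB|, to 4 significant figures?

65.33

∠HGS = 87.0°, so GS runs at -18.2° + (180° − 87.0°) = 74.80° from the x-axis; with |GS| = 41.5, S = G + 41.5·(cos 74.80°, sin 74.80°) = (47.45, 28.02). GS is perpendicular to SB; with |SB| = 13.6 on the right of GS, B = S + 13.6·(0.9650, -0.2622) = (60.58, 24.46). Then |HB| = |B − H| = 65.33.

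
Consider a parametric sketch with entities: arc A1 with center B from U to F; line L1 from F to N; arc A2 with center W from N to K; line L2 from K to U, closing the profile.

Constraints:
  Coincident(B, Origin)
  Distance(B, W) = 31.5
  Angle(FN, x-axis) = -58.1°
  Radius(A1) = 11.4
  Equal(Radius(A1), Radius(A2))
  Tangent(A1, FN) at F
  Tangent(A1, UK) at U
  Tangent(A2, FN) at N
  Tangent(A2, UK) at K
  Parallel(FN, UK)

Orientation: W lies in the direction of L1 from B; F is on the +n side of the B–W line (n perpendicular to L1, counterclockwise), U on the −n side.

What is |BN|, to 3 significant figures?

33.5

Tangency of A1 to both parallel lines with radius 11.4 puts F and U at B ± 11.4·n: F = (9.68, 6.02), U = (-9.68, -6.02). Equal radii place N and K the same way about W: N = W + 11.4·n = (26.3, -20.7), K = W − 11.4·n = (6.97, -32.8). Then |BN| = |N − B| = 33.5.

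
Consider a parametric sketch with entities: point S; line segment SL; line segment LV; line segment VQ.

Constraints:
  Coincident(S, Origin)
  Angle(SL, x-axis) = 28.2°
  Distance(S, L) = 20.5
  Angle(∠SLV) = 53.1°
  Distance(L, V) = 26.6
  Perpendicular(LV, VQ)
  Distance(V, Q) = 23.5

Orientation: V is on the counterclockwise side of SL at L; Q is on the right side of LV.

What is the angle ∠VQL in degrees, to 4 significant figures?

48.54°

∠SLV = 53.1°, so LV runs at 28.2° + (180° − 53.1°) = 155.1° from the x-axis; with |LV| = 26.6, V = L + 26.6·(cos 155.1°, sin 155.1°) = (-6.061, 20.89). LV is perpendicular to VQ; with |VQ| = 23.5 on the right of LV, Q = V + 23.5·(0.4210, 0.9070) = (3.834, 42.20). Then cos ∠VQL = QV·QL / (|QV||QL|), giving 48.54°.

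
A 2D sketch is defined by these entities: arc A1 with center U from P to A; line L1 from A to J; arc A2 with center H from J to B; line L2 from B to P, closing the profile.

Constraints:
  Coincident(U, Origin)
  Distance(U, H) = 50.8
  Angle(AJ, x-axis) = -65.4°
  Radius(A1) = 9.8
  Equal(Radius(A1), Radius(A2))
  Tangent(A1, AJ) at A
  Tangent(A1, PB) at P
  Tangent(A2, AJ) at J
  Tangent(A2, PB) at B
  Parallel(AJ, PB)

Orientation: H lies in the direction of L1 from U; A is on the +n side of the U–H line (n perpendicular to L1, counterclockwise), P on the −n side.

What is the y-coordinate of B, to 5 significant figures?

-50.269

Tangency of A1 to both parallel lines with radius 9.8 puts A and P at U ± 9.8·n: A = (8.9105, 4.0796), P = (-8.9105, -4.0796). Equal radii place J and B the same way about H: J = H + 9.8·n = (30.058, -42.110), B = H − 9.8·n = (12.237, -50.269). So B.y = -50.269.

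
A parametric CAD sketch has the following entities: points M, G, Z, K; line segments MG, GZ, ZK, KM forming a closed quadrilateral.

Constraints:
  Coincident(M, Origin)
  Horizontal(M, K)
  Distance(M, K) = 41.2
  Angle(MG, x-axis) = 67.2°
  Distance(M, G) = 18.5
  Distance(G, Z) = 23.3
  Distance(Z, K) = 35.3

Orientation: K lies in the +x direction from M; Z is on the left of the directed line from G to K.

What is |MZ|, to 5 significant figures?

40.515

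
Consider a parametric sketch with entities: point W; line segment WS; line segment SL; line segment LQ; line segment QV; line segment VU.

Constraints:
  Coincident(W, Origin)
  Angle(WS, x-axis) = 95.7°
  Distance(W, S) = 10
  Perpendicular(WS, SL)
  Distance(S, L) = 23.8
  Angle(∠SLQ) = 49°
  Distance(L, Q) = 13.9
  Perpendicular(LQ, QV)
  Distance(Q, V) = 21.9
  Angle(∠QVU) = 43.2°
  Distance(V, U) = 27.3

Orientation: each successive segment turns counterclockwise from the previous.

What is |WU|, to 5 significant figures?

29.489

W is at the origin; WS runs at 95.7° with length 10.0, so S = (-0.99320, 9.9506). The perpendicularity gives SL at right angles to WS, so SL runs at -174.30°; with |SL| = 23.8, L = (-24.676, 7.5867). ∠SLQ = 49.0° gives LQ at -43.300° from the x-axis; with |LQ| = 13.9, Q = (-14.559, -1.9461). The perpendicularity gives QV at right angles to LQ, so QV runs at 46.700°; with |QV| = 21.9, V = (0.45994, 13.992). ∠QVU = 43.2° gives VU at -176.50° from the x-axis; with |VU| = 27.3, U = (-26.789, 12.325). Then |WU| = |U − W| = 29.489.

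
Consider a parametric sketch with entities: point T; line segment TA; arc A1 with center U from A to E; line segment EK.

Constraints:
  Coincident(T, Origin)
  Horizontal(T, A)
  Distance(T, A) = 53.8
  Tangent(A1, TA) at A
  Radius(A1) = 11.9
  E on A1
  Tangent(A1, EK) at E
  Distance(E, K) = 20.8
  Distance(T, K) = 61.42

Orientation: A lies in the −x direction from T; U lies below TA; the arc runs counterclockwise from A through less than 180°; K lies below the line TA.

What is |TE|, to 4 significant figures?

65.98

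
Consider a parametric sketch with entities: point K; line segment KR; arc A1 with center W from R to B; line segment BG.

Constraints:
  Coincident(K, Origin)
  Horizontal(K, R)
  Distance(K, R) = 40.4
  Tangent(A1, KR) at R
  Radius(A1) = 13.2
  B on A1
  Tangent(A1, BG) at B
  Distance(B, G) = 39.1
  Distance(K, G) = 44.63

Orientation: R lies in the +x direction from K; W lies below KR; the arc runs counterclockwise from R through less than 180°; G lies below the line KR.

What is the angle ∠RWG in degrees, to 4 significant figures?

136.3°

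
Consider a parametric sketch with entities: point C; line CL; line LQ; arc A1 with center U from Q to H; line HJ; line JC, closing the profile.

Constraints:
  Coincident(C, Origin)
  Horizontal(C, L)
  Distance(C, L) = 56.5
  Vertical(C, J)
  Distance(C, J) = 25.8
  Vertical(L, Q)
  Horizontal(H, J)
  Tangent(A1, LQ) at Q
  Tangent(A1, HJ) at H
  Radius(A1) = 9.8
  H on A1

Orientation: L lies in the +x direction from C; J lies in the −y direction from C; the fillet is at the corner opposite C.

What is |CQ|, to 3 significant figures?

58.7

C is at the origin; CL is horizontal with |CL| = 56.5 and L on the +x side, so L = (56.5, 0.00). C and J share the same x with |CJ| = 25.8 and J on the −y side, so J = (0.00, -25.8). The virtual corner opposite C is at (56.5, -25.8). A1 meets LQ tangentially, so UQ is at right angles to LQ and since A1 is tangent to HJ there, UH ⟂ HJ, with radius 9.8, so the center U sits 9.8 in from both sides at U = (46.7, -16.0). That places the tangent points at Q = (56.5, -16.0) on LQ and H = (46.7, -25.8) on HJ. Then |CQ| = |Q − C| = 58.7.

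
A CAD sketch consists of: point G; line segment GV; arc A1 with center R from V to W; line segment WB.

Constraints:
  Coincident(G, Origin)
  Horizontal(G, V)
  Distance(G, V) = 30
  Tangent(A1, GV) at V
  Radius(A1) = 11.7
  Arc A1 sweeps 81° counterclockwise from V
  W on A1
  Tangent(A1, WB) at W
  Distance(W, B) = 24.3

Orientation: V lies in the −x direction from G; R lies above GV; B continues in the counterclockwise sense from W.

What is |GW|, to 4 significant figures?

20.92

G is at the origin; GV is horizontal with |GV| = 30.0 and V on the −x side, so V = (-30.00, 0.000). The tangent condition forces RV to be normal to GV, so R = V + (0, 11.7) = (-30.00, 11.70). On A1, V sits at bearing -90° from R; an 81° counterclockwise sweep puts W at bearing -9°, so W = R + 11.7·(cos -9°, sin -9°) = (-18.44, 9.870). Then |GW| = |W − G| = 20.92.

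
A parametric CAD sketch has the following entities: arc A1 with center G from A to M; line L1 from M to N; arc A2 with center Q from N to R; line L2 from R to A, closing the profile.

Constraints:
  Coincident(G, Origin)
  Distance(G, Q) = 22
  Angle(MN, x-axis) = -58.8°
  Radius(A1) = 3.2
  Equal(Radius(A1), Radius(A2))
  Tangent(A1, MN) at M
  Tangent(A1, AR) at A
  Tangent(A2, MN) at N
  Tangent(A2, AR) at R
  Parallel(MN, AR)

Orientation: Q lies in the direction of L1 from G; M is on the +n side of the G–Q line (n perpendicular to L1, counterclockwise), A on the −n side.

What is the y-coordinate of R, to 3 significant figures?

-20.5

Tangency of A1 to both parallel lines with radius 3.2 puts M and A at G ± 3.2·n: M = (2.74, 1.66), A = (-2.74, -1.66). Equal radii place N and R the same way about Q: N = Q + 3.2·n = (14.1, -17.2), R = Q − 3.2·n = (8.66, -20.5). So R.y = -20.5.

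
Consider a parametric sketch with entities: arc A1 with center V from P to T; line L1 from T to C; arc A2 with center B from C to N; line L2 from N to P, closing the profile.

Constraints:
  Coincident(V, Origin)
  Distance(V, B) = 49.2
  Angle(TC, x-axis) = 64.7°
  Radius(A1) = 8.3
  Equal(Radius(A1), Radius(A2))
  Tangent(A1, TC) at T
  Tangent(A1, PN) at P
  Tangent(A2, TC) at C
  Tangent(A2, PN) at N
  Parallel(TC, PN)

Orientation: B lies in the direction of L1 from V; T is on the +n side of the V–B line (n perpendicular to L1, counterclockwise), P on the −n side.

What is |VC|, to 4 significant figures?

49.90

Tangency of A1 to both parallel lines with radius 8.3 puts T and P at V ± 8.3·n: T = (-7.504, 3.547), P = (7.504, -3.547). Equal radii place C and N the same way about B: C = B + 8.3·n = (13.52, 48.03), N = B − 8.3·n = (28.53, 40.93). Then |VC| = |C − V| = 49.90.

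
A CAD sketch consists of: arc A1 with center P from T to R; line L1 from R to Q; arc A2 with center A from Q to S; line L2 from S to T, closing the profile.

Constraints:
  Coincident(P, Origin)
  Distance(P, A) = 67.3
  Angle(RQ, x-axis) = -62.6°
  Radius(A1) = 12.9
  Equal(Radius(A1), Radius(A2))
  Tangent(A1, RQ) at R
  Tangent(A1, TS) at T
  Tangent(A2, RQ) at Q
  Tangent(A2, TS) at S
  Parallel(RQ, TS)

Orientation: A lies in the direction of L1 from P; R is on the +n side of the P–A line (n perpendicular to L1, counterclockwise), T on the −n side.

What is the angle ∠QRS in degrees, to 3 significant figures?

21.0°

The slot axis is L1's direction at -62.6°, so u = (cos -62.6°, sin -62.6°) = (0.460, -0.888) and n = (−sin -62.6°, cos -62.6°) = (0.888, 0.460). P is at the origin and A lies 67.3 along u from P, so A = 67.3·u = (31.0, -59.7). Tangency of A1 to both parallel lines with radius 12.9 puts R and T at P ± 12.9·n: R = (11.5, 5.94), T = (-11.5, -5.94). Equal radii place Q and S the same way about A: Q = A + 12.9·n = (42.4, -53.8), S = A − 12.9·n = (19.5, -65.7). Then cos ∠QRS = RQ·RS / (|RQ||RS|), giving 21.0°.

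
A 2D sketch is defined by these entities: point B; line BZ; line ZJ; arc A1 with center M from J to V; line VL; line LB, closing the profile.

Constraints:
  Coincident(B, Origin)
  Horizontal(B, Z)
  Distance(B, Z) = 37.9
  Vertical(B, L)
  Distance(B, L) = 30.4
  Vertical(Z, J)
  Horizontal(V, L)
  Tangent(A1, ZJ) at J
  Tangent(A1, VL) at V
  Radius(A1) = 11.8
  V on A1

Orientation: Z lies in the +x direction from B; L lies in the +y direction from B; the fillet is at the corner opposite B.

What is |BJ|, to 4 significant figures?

42.22

The virtual corner opposite B is at (37.90, 30.40). Since A1 is tangent to ZJ there, MJ ⟂ ZJ and the tangent condition forces MV to be normal to VL, with radius 11.8, so the center M sits 11.8 in from both sides at M = (26.10, 18.60). That places the tangent points at J = (37.90, 18.60) on ZJ and V = (26.10, 30.40) on VL. Then |BJ| = |J − B| = 42.22.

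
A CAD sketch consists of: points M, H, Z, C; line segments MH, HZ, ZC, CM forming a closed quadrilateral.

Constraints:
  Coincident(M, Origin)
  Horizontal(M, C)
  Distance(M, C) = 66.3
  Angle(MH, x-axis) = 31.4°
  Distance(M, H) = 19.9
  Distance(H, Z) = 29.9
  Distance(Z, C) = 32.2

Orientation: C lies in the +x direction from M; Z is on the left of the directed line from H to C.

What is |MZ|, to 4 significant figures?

49.74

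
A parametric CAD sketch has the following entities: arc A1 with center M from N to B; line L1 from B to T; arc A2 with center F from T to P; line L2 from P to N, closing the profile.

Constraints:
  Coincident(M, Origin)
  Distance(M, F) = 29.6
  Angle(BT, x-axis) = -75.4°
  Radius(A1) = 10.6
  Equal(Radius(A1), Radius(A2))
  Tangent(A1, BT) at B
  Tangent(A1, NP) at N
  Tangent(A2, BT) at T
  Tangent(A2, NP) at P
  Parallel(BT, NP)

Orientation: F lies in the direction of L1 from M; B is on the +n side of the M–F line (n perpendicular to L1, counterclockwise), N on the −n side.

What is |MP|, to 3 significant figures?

31.4

Tangency of A1 to both parallel lines with radius 10.6 puts B and N at M ± 10.6·n: B = (10.3, 2.67), N = (-10.3, -2.67). Equal radii place T and P the same way about F: T = F + 10.6·n = (17.7, -26.0), P = F − 10.6·n = (-2.80, -31.3). Then |MP| = |P − M| = 31.4.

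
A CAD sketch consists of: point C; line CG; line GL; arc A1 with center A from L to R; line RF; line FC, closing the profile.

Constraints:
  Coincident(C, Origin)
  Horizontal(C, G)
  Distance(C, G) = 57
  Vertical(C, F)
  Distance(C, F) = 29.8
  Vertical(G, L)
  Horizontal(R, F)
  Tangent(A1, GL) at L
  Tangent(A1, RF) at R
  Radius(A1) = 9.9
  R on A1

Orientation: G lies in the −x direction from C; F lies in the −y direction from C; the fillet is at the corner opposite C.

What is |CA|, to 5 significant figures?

51.131

C is at the origin; CG is horizontal with |CG| = 57.0 and G on the −x side, so G = (-57.000, 0.0000). C and F share the same x with |CF| = 29.8 and F on the −y side, so F = (0.0000, -29.800). The virtual corner opposite C is at (-57.000, -29.800). A1 meets GL tangentially, so AL is at right angles to GL and A1 meets RF tangentially, so AR is at right angles to RF, with radius 9.9, so the center A sits 9.9 in from both sides at A = (-47.100, -19.900). Then |CA| = |A − C| = 51.131.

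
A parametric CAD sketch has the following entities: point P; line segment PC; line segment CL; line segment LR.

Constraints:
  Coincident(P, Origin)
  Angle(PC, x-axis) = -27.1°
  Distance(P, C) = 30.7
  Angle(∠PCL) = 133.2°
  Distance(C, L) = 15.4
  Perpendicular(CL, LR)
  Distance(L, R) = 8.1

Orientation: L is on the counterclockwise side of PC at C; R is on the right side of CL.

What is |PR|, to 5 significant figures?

47.488

P is at the origin; PC runs at -27.1° with length 30.7, so C = 30.7·(cos -27.1°, sin -27.1°) = (27.330, -13.985). ∠PCL = 133.2°, so CL runs at -27.1° + (180° − 133.2°) = 19.700° from the x-axis; with |CL| = 15.4, L = C + 15.4·(cos 19.700°, sin 19.700°) = (41.828, -8.7940). The perpendicularity gives LR at right angles to CL; with |LR| = 8.1 on the right of CL, R = L + 8.1·(0.33710, -0.94147) = (44.559, -16.420). Then |PR| = |R − P| = 47.488.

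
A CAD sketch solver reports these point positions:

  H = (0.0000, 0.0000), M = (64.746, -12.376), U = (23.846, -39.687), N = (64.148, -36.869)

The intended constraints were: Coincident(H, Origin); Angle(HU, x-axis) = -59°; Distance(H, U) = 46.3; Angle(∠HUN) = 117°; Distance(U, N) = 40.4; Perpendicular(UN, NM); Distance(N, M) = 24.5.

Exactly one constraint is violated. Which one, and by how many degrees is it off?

Perpendicular(UN, NM) — off by 5.40°.

H = (0.00, 0.00) ✓; HU at -59.00° ✓; |HU| = 46.30 ✓; ∠HUN = 117.0° ✓; |UN| = 40.40 ✓; ∠(UN, NM) = 84.60° ✗; |NM| = 24.50 ✓.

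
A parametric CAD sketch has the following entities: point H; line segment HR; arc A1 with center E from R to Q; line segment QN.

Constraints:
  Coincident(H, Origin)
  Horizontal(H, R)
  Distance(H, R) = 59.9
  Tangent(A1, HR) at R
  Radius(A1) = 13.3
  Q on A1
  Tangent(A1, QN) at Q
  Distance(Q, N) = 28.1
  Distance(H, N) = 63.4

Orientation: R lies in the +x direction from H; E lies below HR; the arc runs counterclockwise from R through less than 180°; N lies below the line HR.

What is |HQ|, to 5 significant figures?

48.602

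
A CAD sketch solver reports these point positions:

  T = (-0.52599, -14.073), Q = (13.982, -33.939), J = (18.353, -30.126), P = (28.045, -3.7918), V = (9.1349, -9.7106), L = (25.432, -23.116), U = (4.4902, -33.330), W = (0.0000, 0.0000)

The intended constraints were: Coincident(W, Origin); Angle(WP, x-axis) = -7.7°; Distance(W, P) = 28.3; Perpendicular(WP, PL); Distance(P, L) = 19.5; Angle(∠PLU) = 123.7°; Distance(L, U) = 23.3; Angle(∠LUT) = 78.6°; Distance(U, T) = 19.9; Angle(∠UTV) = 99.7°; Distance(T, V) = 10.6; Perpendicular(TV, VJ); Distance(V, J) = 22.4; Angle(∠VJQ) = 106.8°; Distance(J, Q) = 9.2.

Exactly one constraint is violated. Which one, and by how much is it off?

Distance(J, Q) = 9.2 — off by 3.40.

W = (0.00, 0.00) ✓; WP at -7.700° ✓; |WP| = 28.30 ✓; ∠(WP, PL) = 90.00° ✓; |PL| = 19.50 ✓; ∠PLU = 123.7° ✓; |LU| = 23.30 ✓; ∠LUT = 78.60° ✓; |UT| = 19.90 ✓; ∠UTV = 99.70° ✓; |TV| = 10.60 ✓; ∠(TV, VJ) = 90.00° ✓; |VJ| = 22.40 ✓; ∠VJQ = 106.8° ✓; |JQ| = 5.800 ✗.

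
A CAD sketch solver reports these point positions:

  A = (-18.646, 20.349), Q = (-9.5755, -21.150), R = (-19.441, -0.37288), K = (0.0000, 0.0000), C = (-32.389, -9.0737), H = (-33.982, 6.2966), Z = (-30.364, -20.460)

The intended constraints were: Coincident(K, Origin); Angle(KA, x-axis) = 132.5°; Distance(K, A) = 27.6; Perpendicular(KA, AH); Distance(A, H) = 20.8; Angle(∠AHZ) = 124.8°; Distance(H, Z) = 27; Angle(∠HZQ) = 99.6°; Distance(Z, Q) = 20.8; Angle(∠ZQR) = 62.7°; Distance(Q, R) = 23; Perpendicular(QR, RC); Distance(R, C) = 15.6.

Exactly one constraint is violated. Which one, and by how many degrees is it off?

Perpendicular(QR, RC) — off by 8.50°.

K = (0.00, 0.00) ✓; KA at 132.5° ✓; |KA| = 27.60 ✓; ∠(KA, AH) = 90.00° ✓; |AH| = 20.80 ✓; ∠AHZ = 124.8° ✓; |HZ| = 27.00 ✓; ∠HZQ = 99.60° ✓; |ZQ| = 20.80 ✓; ∠ZQR = 62.70° ✓; |QR| = 23.00 ✓; ∠(QR, RC) = 98.50° ✗; |RC| = 15.60 ✓.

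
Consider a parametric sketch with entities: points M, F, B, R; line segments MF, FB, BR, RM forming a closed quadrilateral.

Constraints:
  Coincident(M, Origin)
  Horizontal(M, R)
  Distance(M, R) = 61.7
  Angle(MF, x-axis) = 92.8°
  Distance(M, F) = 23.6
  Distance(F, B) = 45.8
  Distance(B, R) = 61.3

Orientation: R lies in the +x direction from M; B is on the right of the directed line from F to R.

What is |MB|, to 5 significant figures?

22.331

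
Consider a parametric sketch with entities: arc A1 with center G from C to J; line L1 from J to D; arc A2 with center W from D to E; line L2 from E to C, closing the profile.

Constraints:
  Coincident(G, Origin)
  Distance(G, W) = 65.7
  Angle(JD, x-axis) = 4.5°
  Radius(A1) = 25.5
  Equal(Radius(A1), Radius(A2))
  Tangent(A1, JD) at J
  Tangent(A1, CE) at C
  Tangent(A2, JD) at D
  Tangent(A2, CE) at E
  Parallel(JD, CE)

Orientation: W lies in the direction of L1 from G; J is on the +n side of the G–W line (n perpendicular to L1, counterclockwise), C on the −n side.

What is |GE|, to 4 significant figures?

70.48

The slot axis is L1's direction at 4.5°, so u = (cos 4.5°, sin 4.5°) = (0.9969, 0.07846) and n = (−sin 4.5°, cos 4.5°) = (-0.07846, 0.9969). G is at the origin and W lies 65.7 along u from G, so W = 65.7·u = (65.50, 5.155). Tangency of A1 to both parallel lines with radius 25.5 puts J and C at G ± 25.5·n: J = (-2.001, 25.42), C = (2.001, -25.42). Equal radii place D and E the same way about W: D = W + 25.5·n = (63.50, 30.58), E = W − 25.5·n = (67.50, -20.27). Then |GE| = |E − G| = 70.48.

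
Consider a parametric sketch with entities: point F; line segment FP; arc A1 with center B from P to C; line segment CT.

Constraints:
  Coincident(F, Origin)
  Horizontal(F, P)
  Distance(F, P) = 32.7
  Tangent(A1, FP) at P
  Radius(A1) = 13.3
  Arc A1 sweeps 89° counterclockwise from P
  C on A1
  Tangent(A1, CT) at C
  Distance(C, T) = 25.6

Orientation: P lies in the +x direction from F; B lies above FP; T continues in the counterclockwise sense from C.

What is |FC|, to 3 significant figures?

47.8

F is at the origin; FP is horizontal with |FP| = 32.7 and P on the +x side, so P = (32.7, 0.00). The tangent condition forces BP to be normal to FP, so B = P + (0, 13.3) = (32.7, 13.3). On A1, P sits at bearing -90° from B; an 89° counterclockwise sweep puts C at bearing -1°, so C = B + 13.3·(cos -1°, sin -1°) = (46.0, 13.1). Then |FC| = |C − F| = 47.8.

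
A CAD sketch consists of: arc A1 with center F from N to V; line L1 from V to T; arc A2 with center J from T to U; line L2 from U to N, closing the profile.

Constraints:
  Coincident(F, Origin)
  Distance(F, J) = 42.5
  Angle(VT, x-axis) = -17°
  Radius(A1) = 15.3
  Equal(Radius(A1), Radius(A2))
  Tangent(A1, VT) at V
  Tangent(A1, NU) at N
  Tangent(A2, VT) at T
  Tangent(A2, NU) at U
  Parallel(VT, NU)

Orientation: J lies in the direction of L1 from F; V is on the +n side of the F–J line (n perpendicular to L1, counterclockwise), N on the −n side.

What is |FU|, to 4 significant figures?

45.17

Tangency of A1 to both parallel lines with radius 15.3 puts V and N at F ± 15.3·n: V = (4.473, 14.63), N = (-4.473, -14.63). Equal radii place T and U the same way about J: T = J + 15.3·n = (45.12, 2.206), U = J − 15.3·n = (36.17, -27.06). Then |FU| = |U − F| = 45.17.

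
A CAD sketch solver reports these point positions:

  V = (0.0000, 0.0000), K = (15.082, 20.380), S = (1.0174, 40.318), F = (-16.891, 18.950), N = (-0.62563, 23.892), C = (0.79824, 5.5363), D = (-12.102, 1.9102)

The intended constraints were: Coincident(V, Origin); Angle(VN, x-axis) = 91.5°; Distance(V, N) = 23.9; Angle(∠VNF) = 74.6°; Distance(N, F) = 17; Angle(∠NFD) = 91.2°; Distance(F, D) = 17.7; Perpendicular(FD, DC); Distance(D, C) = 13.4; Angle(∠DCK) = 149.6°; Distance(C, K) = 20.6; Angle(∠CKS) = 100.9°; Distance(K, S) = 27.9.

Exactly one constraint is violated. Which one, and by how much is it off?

Distance(K, S) = 27.9 — off by 3.50.

V = (0.00, 0.00) ✓; VN at 91.50° ✓; |VN| = 23.90 ✓; ∠VNF = 74.60° ✓; |NF| = 17.00 ✓; ∠NFD = 91.20° ✓; |FD| = 17.70 ✓; ∠(FD, DC) = 90.00° ✓; |DC| = 13.40 ✓; ∠DCK = 149.6° ✓; |CK| = 20.60 ✓; ∠CKS = 100.9° ✓; |KS| = 24.40 ✗.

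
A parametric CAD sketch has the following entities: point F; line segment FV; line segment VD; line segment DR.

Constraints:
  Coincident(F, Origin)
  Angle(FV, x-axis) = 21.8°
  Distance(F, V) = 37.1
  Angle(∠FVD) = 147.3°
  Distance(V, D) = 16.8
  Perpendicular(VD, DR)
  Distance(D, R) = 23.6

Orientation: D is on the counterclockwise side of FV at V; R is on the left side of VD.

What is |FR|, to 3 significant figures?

48.2

∠FVD = 147.3°, so VD runs at 21.8° + (180° − 147.3°) = 54.5° from the x-axis; with |VD| = 16.8, D = V + 16.8·(cos 54.5°, sin 54.5°) = (44.2, 27.5). VD ⟂ DR; with |DR| = 23.6 on the left of VD, R = D + 23.6·(-0.814, 0.581) = (25.0, 41.2). Then |FR| = |R − F| = 48.2.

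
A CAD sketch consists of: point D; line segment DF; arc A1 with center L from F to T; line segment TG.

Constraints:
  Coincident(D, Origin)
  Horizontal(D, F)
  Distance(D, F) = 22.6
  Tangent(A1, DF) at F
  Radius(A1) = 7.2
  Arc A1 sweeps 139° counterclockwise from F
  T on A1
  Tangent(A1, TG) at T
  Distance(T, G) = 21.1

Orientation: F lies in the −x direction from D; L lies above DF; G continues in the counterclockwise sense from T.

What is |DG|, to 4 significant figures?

42.94

D is at the origin; D and F share the same y with |DF| = 22.6 and F on the −x side, so F = (-22.60, 0.000). Tangency of A1 to DF means the radius LF is perpendicular to DF, so L = F + (0, 7.2) = (-22.60, 7.200). On A1, F sits at bearing -90° from L; a 139° counterclockwise sweep puts T at bearing 49°, so T = L + 7.2·(cos 49°, sin 49°) = (-17.88, 12.63). Tangency of A1 to TG means the radius LT is perpendicular to TG, so TG runs along (−sin 49°, cos 49°); with |TG| = 21.1, G = (-33.80, 26.48). Then |DG| = |G − D| = 42.94.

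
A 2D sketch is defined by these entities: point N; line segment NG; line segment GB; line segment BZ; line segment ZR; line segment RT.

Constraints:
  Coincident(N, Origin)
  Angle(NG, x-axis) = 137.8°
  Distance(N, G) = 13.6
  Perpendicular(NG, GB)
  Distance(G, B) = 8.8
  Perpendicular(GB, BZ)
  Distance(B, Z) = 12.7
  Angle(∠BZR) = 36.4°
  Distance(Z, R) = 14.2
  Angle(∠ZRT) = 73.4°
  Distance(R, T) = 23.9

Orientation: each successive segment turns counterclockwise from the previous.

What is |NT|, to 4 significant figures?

30.66

N is at the origin; NG runs at 137.8° with length 13.6, so G = (-10.07, 9.135). The perpendicularity gives GB at right angles to NG, so GB runs at -132.2°; with |GB| = 8.8, B = (-15.99, 2.616). GB is perpendicular to BZ, so BZ runs at -42.20°; with |BZ| = 12.7, Z = (-6.578, -5.915). ∠BZR = 36.4° gives ZR at 101.4° from the x-axis; with |ZR| = 14.2, R = (-9.385, 8.005). ∠ZRT = 73.4° gives RT at -152.0° from the x-axis; with |RT| = 23.9, T = (-30.49, -3.215). Then |NT| = |T − N| = 30.66.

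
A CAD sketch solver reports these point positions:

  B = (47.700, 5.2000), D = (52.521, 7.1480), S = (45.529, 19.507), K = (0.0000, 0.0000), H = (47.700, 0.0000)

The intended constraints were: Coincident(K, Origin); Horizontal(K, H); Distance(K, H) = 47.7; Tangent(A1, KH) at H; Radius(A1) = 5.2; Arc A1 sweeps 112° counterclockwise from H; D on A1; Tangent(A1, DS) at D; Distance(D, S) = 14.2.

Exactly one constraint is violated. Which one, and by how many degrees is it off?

Tangent(A1, DS) at D — off by 7.50°.

K = (0.00, 0.00) ✓; K.y = 0.00, H.y = 0.00 ✓; |KH| = 47.70 ✓; ∠(BH, HK) = 90.00° ✓; |BH| = 5.200 ✓; bearing(B→D) − bearing(B→H) = 112.0° ✓; |BD| = 5.200 ✓; ∠(BD, DS) = 82.50° ✗; |DS| = 14.20 ✓.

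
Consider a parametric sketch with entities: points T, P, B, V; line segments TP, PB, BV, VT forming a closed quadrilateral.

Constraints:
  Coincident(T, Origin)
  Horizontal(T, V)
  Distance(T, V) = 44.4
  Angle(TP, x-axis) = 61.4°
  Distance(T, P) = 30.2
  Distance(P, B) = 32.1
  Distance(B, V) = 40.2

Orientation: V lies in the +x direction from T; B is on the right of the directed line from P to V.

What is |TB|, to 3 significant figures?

5.92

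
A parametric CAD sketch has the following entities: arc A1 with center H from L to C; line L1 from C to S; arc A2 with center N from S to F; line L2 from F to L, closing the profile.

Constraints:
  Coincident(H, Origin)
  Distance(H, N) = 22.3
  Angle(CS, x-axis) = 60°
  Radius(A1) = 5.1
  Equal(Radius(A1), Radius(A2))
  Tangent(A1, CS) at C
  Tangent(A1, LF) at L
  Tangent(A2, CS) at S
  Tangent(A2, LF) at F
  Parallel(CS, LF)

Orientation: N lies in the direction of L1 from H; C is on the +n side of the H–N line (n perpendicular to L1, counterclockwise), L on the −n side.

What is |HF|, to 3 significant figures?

22.9

The slot axis is L1's direction at 60.0°, so u = (cos 60.0°, sin 60.0°) = (0.500, 0.866) and n = (−sin 60.0°, cos 60.0°) = (-0.866, 0.500). H is at the origin and N lies 22.3 along u from H, so N = 22.3·u = (11.2, 19.3). Tangency of A1 to both parallel lines with radius 5.1 puts C and L at H ± 5.1·n: C = (-4.42, 2.55), L = (4.42, -2.55). Equal radii place S and F the same way about N: S = N + 5.1·n = (6.73, 21.9), F = N − 5.1·n = (15.6, 16.8). Then |HF| = |F − H| = 22.9.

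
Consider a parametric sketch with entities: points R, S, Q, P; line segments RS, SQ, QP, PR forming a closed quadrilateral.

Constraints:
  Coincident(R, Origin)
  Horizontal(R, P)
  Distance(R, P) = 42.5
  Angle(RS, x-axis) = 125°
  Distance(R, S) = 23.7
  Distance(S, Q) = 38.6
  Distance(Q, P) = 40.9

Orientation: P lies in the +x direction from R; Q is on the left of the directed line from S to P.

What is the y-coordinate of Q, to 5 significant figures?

35.180

Checks: |SQ| = 38.60 ✓; |QP| = 40.90 ✓.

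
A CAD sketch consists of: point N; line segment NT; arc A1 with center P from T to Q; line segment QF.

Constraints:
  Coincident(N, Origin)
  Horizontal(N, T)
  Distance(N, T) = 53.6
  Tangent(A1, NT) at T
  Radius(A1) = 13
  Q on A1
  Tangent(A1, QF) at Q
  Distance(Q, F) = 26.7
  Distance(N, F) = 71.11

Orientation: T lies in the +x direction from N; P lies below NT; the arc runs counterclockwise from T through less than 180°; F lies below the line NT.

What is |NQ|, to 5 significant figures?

47.099

N is at the origin; N and T share the same y with |NT| = 53.6 and T on the +x side, so T = (53.600, 0.0000). A1 meets NT tangentially, so PT is at right angles to NT, so P = T + (0, -13) = (53.600, -13.000). Since PQ ⟂ QF (tangency), |PF| = √(13.0² + 26.7²) = 29.697 regardless of where Q sits on A1. So F lies on both circle(N, 71.11) and circle(P, 29.697); the below-NT intersection is F = (57.012, -42.500). Q is the foot of the tangent from F: Q = (42.643, -19.996).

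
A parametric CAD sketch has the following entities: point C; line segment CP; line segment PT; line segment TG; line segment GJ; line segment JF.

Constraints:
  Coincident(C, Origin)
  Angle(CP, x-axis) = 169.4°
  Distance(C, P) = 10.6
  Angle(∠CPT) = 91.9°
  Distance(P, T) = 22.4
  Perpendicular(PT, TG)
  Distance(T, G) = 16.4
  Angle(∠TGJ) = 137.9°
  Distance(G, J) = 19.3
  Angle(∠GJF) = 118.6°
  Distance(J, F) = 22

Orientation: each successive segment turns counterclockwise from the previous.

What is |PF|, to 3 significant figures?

28.2

∠TGJ = 137.9° gives GJ at 29.6° from the x-axis; with |GJ| = 19.3, J = (17.5, -13.9). ∠GJF = 118.6° gives JF at 91.0° from the x-axis; with |JF| = 22.0, F = (17.1, 8.06). Then |PF| = |F − P| = 28.2.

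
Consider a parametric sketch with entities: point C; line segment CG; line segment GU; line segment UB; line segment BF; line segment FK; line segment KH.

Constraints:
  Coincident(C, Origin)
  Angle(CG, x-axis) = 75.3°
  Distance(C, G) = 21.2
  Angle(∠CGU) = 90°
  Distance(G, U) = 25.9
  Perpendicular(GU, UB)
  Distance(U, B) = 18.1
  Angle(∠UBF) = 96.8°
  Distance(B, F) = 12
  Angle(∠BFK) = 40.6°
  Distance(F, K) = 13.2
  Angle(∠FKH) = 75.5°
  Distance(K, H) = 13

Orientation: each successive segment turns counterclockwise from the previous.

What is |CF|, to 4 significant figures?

14.08

C is at the origin; CG runs at 75.3° with length 21.2, so G = (5.380, 20.51). ∠CGU = 90.0° gives GU at 165.3° from the x-axis; with |GU| = 25.9, U = (-19.67, 27.08). GU ⟂ UB, so UB runs at -104.7°; with |UB| = 18.1, B = (-24.27, 9.571). ∠UBF = 96.8° gives BF at -21.50° from the x-axis; with |BF| = 12.0, F = (-13.10, 5.173). Then |CF| = |F − C| = 14.08.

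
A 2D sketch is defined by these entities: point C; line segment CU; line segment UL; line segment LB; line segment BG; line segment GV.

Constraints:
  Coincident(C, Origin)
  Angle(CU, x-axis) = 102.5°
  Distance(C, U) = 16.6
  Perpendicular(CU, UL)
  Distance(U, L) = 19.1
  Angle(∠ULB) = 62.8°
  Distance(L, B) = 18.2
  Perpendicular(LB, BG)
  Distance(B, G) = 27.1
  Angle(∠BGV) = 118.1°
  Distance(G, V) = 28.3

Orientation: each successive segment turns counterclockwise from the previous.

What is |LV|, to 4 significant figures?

40.99

C is at the origin; CU runs at 102.5° with length 16.6, so U = (-3.593, 16.21). CU ⟂ UL, so UL runs at -167.5°; with |UL| = 19.1, L = (-22.24, 12.07). ∠ULB = 62.8° gives LB at -50.30° from the x-axis; with |LB| = 18.2, B = (-10.61, -1.931). LB is perpendicular to BG, so BG runs at 39.70°; with |BG| = 27.1, G = (10.24, 15.38). ∠BGV = 118.1° gives GV at 101.6° from the x-axis; with |GV| = 28.3, V = (4.546, 43.10). Then |LV| = |V − L| = 40.99.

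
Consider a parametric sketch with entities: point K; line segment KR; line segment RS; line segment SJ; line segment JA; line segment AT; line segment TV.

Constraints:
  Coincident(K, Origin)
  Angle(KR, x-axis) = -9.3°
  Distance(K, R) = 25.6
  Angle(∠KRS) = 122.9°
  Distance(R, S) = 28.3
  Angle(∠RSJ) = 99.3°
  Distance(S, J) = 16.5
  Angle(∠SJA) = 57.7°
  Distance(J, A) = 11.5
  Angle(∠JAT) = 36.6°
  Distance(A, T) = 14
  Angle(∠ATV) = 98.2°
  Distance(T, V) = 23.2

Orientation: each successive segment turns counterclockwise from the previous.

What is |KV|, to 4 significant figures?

57.15

∠JAT = 36.6° gives AT at 34.20° from the x-axis; with |AT| = 14.0, T = (41.80, 26.75). ∠ATV = 98.2° gives TV at 116.0° from the x-axis; with |TV| = 23.2, V = (31.63, 47.60). Then |KV| = |V − K| = 57.15.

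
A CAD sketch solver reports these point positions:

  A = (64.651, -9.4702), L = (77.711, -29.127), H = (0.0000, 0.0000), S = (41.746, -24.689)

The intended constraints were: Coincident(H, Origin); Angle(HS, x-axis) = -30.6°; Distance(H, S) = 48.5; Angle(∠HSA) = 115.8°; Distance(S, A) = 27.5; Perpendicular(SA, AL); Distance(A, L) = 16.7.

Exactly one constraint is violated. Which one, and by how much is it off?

Distance(A, L) = 16.7 — off by 6.90.

H = (0.00, 0.00) ✓; HS at -30.60° ✓; |HS| = 48.50 ✓; ∠HSA = 115.8° ✓; |SA| = 27.50 ✓; ∠(SA, AL) = 90.00° ✓; |AL| = 23.60 ✗.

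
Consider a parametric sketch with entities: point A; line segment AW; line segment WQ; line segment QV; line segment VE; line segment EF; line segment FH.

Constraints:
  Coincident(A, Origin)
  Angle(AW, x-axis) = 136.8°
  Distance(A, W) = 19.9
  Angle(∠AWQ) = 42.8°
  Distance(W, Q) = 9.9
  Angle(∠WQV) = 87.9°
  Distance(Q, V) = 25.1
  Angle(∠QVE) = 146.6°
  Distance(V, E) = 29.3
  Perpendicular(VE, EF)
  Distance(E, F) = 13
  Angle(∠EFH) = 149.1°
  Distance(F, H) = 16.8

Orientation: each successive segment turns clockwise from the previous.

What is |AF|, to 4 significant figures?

43.36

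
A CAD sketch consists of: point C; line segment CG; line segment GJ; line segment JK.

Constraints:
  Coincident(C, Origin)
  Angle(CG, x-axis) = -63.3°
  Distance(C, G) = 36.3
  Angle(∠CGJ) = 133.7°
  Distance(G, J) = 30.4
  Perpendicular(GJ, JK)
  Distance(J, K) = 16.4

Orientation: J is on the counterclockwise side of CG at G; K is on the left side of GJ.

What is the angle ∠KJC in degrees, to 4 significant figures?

64.68°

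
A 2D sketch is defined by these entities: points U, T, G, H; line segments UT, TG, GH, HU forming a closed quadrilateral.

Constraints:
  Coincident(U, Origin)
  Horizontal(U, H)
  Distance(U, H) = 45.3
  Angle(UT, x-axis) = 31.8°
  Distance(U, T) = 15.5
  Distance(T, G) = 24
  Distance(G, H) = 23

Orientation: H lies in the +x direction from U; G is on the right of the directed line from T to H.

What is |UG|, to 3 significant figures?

28.6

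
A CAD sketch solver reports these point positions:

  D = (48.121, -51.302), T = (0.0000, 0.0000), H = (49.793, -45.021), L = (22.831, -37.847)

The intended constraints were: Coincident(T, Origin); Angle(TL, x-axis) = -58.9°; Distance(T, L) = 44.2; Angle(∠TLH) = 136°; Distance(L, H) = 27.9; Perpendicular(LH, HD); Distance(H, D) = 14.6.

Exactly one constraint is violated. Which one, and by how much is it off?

Distance(H, D) = 14.6 — off by 8.10.

T = (0.00, 0.00) ✓; TL at -58.90° ✓; |TL| = 44.20 ✓; ∠TLH = 136.0° ✓; |LH| = 27.90 ✓; ∠(LH, HD) = 90.01° ✓; |HD| = 6.500 ✗.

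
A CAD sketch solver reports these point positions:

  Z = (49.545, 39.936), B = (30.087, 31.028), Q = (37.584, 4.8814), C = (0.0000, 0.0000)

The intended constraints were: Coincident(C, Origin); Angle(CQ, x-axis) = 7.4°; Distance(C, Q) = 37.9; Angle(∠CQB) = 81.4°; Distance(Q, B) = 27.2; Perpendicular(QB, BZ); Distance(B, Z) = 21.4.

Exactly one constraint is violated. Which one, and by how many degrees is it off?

Perpendicular(QB, BZ) — off by 8.60°.

C = (0.00, 0.00) ✓; CQ at 7.400° ✓; |CQ| = 37.90 ✓; ∠CQB = 81.40° ✓; |QB| = 27.20 ✓; ∠(QB, BZ) = 81.40° ✗; |BZ| = 21.40 ✓.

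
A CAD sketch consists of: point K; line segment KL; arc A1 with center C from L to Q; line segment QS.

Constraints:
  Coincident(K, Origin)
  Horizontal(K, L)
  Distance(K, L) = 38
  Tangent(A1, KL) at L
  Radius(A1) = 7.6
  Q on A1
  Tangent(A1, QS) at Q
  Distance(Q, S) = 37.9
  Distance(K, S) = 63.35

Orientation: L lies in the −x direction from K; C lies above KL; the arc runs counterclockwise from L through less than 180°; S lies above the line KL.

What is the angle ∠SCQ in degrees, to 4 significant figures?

78.66°

K is at the origin; KL is horizontal with |KL| = 38.0 and L on the −x side, so L = (-38.00, 0.000). Tangency of A1 to KL means the radius CL is perpendicular to KL, so C = L + (0, 7.6) = (-38.00, 7.600). Since CQ ⟂ QS (tangency), |CS| = √(7.6² + 37.9²) = 38.65 regardless of where Q sits on A1. So S lies on both circle(K, 63.35) and circle(C, 38.65); the above-KL intersection is S = (-43.74, 45.83). Q is the foot of the tangent from S: Q = (-30.85, 10.18).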